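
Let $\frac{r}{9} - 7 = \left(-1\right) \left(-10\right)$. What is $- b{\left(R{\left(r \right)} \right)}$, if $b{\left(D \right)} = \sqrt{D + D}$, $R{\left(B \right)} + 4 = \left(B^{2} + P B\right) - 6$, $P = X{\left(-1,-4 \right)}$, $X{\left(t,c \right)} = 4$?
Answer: $- \sqrt{48022} \approx -219.14$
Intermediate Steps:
$r = 153$ ($r = 63 + 9 \left(\left(-1\right) \left(-10\right)\right) = 63 + 9 \cdot 10 = 63 + 90 = 153$)
$P = 4$
$R{\left(B \right)} = -10 + B^{2} + 4 B$ ($R{\left(B \right)} = -4 - \left(6 - B^{2} - 4 B\right) = -4 + \left(-6 + B^{2} + 4 B\right) = -10 + B^{2} + 4 B$)
$b{\left(D \right)} = \sqrt{2} \sqrt{D}$ ($b{\left(D \right)} = \sqrt{2 D} = \sqrt{2} \sqrt{D}$)
$- b{\left(R{\left(r \right)} \right)} = - \sqrt{2} \sqrt{-10 + 153^{2} + 4 \cdot 153} = - \sqrt{2} \sqrt{-10 + 23409 + 612} = - \sqrt{2} \sqrt{24011} = - \sqrt{48022}$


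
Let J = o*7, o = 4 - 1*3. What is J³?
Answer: 343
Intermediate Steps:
o = 1 (o = 4 - 3 = 1)
J = 7 (J = 1*7 = 7)
J³ = 7³ = 343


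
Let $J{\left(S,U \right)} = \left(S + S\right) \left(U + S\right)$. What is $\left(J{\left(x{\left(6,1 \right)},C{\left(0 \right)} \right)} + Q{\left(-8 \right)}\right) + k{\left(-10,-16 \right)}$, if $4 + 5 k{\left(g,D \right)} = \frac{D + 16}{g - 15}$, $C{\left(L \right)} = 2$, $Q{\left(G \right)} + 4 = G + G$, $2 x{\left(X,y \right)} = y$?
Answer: $- \frac{183}{10} \approx -18.3$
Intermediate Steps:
$x{\left(X,y \right)} = \frac{y}{2}$
$Q{\left(G \right)} = -4 + 2 G$ ($Q{\left(G \right)} = -4 + \left(G + G\right) = -4 + 2 G$)
$J{\left(S,U \right)} = 2 S \left(S + U\right)$
$k{\left(g,D \right)} = - \frac{4}{5} + \frac{16 + D}{5 \left(-15 + g\right)}$ ($k{\left(g,D \right)} = - \frac{4}{5} + \frac{\left(D + 16\right) \frac{1}{g - 15}}{5} = - \frac{4}{5} + \frac{\left(16 + D\right) \frac{1}{-15 + g}}{5} = - \frac{4}{5} + \frac{\frac{1}{-15 + g} \left(16 + D\right)}{5} = - \frac{4}{5} + \frac{16 + D}{5 \left(-15 + g\right)}$)
$\left(J{\left(x{\left(6,1 \right)},C{\left(0 \right)} \right)} + Q{\left(-8 \right)}\right) + k{\left(-10,-16 \right)} = \left(2 \cdot \frac{1}{2} \cdot 1 \left(\frac{1}{2} \cdot 1 + 2\right) + \left(-4 + 2 \left(-8\right)\right)\right) + \frac{76 - 16 - -40}{5 \left(-15 - 10\right)} = \left(2 \cdot \frac{1}{2} \left(\frac{1}{2} + 2\right) - 20\right) + \frac{76 - 16 + 40}{5 \left(-25\right)} = \left(2 \cdot \frac{1}{2} \cdot \frac{5}{2} - 20\right) + \frac{1}{5} \left(- \frac{1}{25}\right) 100 = \left(\frac{5}{2} - 20\right) - \frac{4}{5} = - \frac{35}{2} - \frac{4}{5} = - \frac{183}{10}$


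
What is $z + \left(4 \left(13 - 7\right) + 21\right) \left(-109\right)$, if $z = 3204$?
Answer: $-1701$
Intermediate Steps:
$z + \left(4 \left(13 - 7\right) + 21\right) \left(-109\right) = 3204 + \left(4 \left(13 - 7\right) + 21\right) \left(-109\right) = 3204 + \left(4 \cdot 6 + 21\right) \left(-109\right) = 3204 + \left(24 + 21\right) \left(-109\right) = 3204 + 45 \left(-109\right) = 3204 - 4905 = -1701$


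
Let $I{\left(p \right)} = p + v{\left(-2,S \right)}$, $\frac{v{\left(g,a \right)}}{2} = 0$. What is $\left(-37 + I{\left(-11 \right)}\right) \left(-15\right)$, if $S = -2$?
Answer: $720$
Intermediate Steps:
$v{\left(g,a \right)} = 0$ ($v{\left(g,a \right)} = 2 \cdot 0 = 0$)
$I{\left(p \right)} = p$ ($I{\left(p \right)} = p + 0 = p$)
$\left(-37 + I{\left(-11 \right)}\right) \left(-15\right) = \left(-37 - 11\right) \left(-15\right) = \left(-48\right) \left(-15\right) = 720$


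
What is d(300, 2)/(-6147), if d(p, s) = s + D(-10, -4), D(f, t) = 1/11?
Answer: -23/67617 ≈ -0.00034015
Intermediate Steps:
D(f, t) = 1/11
d(p, s) = 1/11 + s (d(p, s) = s + 1/11 = 1/11 + s)
d(300, 2)/(-6147) = (1/11 + 2)/(-6147) = (23/11)*(-1/6147) = -23/67617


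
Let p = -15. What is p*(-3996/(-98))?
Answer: -29970/49 ≈ -611.63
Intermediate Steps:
p*(-3996/(-98)) = -(-59940)/(-98) = -(-59940)*(-1)/98 = -15*1998/49 = -29970/49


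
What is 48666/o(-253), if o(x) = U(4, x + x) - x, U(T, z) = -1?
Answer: 8111/42 ≈ 193.12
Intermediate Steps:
o(x) = -1 - x
48666/o(-253) = 48666/(-1 - 1*(-253)) = 48666/(-1 + 253) = 48666/252 = 48666*(1/252) = 8111/42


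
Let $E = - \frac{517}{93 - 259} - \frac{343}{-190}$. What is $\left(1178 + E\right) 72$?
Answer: $\frac{671567184}{7885} \approx 85170.0$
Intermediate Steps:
$E = \frac{38792}{7885}$ ($E = - \frac{517}{93 - 259} - - \frac{343}{190} = - \frac{517}{-166} + \frac{343}{190} = \left(-517\right) \left(- \frac{1}{166}\right) + \frac{343}{190} = \frac{517}{166} + \frac{343}{190} = \frac{38792}{7885} \approx 4.9197$)
$\left(1178 + E\right) 72 = \left(1178 + \frac{38792}{7885}\right) 72 = \frac{9327322}{7885} \cdot 72 = \frac{671567184}{7885}$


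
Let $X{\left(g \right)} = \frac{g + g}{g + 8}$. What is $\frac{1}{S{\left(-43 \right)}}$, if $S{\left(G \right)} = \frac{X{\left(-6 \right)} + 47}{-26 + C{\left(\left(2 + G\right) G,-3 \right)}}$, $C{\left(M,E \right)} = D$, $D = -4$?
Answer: $- \frac{30}{41} \approx -0.73171$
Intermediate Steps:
$C{\left(M,E \right)} = -4$
$X{\left(g \right)} = \frac{2 g}{8 + g}$
$S{\left(G \right)} = - \frac{41}{30}$ ($S{\left(G \right)} = \frac{2 \left(-6\right) \frac{1}{8 - 6} + 47}{-26 - 4} = \frac{2 \left(-6\right) \frac{1}{2} + 47}{-30} = \left(2 \left(-6\right) \frac{1}{2} + 47\right) \left(- \frac{1}{30}\right) = \left(-6 + 47\right) \left(- \frac{1}{30}\right) = 41 \left(- \frac{1}{30}\right) = - \frac{41}{30}$)
$\frac{1}{S{\left(-43 \right)}} = \frac{1}{- \frac{41}{30}} = - \frac{30}{41}$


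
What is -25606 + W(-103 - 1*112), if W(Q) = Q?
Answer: -25821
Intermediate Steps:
-25606 + W(-103 - 1*112) = -25606 + (-103 - 1*112) = -25606 + (-103 - 112) = -25606 - 215 = -25821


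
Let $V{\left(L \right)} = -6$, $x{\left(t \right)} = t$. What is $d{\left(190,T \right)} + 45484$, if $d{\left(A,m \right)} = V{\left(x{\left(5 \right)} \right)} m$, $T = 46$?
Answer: $45208$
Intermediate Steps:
$d{\left(A,m \right)} = - 6 m$
$d{\left(190,T \right)} + 45484 = \left(-6\right) 46 + 45484 = -276 + 45484 = 45208$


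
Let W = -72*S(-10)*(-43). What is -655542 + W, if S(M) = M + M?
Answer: -717462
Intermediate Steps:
S(M) = 2*M
W = -61920 (W = -144*(-10)*(-43) = -72*(-20)*(-43) = 1440*(-43) = -61920)
-655542 + W = -655542 - 61920 = -717462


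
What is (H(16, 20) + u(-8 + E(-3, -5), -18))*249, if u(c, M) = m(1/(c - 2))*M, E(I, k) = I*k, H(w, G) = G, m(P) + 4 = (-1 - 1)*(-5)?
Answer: -21912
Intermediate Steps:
m(P) = 6 (m(P) = -4 + (-1 - 1)*(-5) = -4 - 2*(-5) = -4 + 10 = 6)
u(c, M) = 6*M
(H(16, 20) + u(-8 + E(-3, -5), -18))*249 = (20 + 6*(-18))*249 = (20 - 108)*249 = -88*249 = -21912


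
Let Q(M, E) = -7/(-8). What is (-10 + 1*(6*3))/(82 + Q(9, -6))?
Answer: 64/663 ≈ 0.096531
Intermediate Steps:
Q(M, E) = 7/8 (Q(M, E) = -7*(-⅛) = 7/8)
(-10 + 1*(6*3))/(82 + Q(9, -6)) = (-10 + 1*(6*3))/(82 + 7/8) = (-10 + 1*18)/(663/8) = (-10 + 18)*(8/663) = 8*(8/663) = 64/663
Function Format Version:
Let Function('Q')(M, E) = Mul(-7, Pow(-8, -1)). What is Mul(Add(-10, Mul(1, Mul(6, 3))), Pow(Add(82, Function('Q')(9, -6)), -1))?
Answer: Rational(64, 663) ≈ 0.096531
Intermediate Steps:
Function('Q')(M, E) = Rational(7, 8) (Function('Q')(M, E) = Mul(-7, Rational(-1, 8)) = Rational(7, 8))
Mul(Add(-10, Mul(1, Mul(6, 3))), Pow(Add(82, Function('Q')(9, -6)), -1)) = Mul(Add(-10, Mul(1, Mul(6, 3))), Pow(Add(82, Rational(7, 8)), -1)) = Mul(Add(-10, Mul(1, 18)), Pow(Rational(663, 8), -1)) = Mul(Add(-10, 18), Rational(8, 663)) = Mul(8, Rational(8, 663)) = Rational(64, 663)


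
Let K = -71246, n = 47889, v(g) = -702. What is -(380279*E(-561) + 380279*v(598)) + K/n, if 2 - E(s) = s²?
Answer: 5744188931907805/47889 ≈ 1.1995e+11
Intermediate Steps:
E(s) = 2 - s²
-(380279*E(-561) + 380279*v(598)) + K/n = -(-266195300 - 119681787159) - 71246/47889 = -(-266195300 - 119681787159) - 71246*1/47889 = -380279/(1/((2 - 314721) - 702)) - 71246/47889 = -380279/(1/(-314719 - 702)) - 71246/47889 = -380279/(1/(-315421)) - 71246/47889 = -380279/(-1/315421) - 71246/47889 = -380279*(-315421) - 71246/47889 = 119947982459 - 71246/47889 = 5744188931907805/47889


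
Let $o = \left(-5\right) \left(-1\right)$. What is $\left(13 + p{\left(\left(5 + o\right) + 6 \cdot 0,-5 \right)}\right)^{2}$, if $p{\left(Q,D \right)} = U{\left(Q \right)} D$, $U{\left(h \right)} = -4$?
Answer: $1089$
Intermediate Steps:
$o = 5$
$p{\left(Q,D \right)} = - 4 D$
$\left(13 + p{\left(\left(5 + o\right) + 6 \cdot 0,-5 \right)}\right)^{2} = \left(13 - -20\right)^{2} = \left(13 + 20\right)^{2} = 33^{2} = 1089$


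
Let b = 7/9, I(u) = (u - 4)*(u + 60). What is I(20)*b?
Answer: 8960/9 ≈ 995.56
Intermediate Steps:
I(u) = (-4 + u)*(60 + u)
b = 7/9 (b = 7*(⅑) = 7/9 ≈ 0.77778)
I(20)*b = (-240 + 20² + 56*20)*(7/9) = (-240 + 400 + 1120)*(7/9) = 1280*(7/9) = 8960/9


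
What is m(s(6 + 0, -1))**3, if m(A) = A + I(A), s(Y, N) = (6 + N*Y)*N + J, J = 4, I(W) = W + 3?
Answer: 1331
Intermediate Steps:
I(W) = 3 + W
s(Y, N) = 4 + N*(6 + N*Y) (s(Y, N) = (6 + N*Y)*N + 4 = N*(6 + N*Y) + 4 = 4 + N*(6 + N*Y))
m(A) = 3 + 2*A (m(A) = A + (3 + A) = 3 + 2*A)
m(s(6 + 0, -1))**3 = (3 + 2*(4 + 6*(-1) + (6 + 0)*(-1)**2))**3 = (3 + 2*(4 - 6 + 6*1))**3 = (3 + 2*(4 - 6 + 6))**3 = (3 + 2*4)**3 = (3 + 8)**3 = 11**3 = 1331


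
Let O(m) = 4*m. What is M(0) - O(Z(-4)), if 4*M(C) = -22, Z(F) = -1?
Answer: -3/2 ≈ -1.5000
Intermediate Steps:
M(C) = -11/2 (M(C) = (1/4)*(-22) = -11/2)
M(0) - O(Z(-4)) = -11/2 - 4*(-1) = -11/2 - 1*(-4) = -11/2 + 4 = -3/2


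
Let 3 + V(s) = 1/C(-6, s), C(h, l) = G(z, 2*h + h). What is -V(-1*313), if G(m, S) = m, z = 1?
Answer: 2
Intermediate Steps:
C(h, l) = 1
V(s) = -2 (V(s) = -3 + 1/1 = -3 + 1 = -2)
-V(-1*313) = -1*(-2) = 2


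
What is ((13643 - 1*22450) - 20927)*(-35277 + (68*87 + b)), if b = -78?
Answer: 875339226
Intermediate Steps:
((13643 - 1*22450) - 20927)*(-35277 + (68*87 + b)) = ((13643 - 1*22450) - 20927)*(-35277 + (68*87 - 78)) = ((13643 - 22450) - 20927)*(-35277 + (5916 - 78)) = (-8807 - 20927)*(-35277 + 5838) = -29734*(-29439) = 875339226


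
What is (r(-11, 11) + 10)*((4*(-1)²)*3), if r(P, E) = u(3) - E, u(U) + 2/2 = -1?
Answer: -36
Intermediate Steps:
u(U) = -2 (u(U) = -1 - 1 = -2)
r(P, E) = -2 - E
(r(-11, 11) + 10)*((4*(-1)²)*3) = ((-2 - 1*11) + 10)*((4*(-1)²)*3) = ((-2 - 11) + 10)*((4*1)*3) = (-13 + 10)*(4*3) = -3*12 = -36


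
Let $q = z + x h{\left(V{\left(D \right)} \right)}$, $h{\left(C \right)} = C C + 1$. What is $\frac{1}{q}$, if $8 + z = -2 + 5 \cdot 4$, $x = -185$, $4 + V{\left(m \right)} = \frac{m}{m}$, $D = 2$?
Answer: $- \frac{1}{1840} \approx -0.00054348$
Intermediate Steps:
$V{\left(m \right)} = -3$ ($V{\left(m \right)} = -4 + \frac{m}{m} = -4 + 1 = -3$)
$h{\left(C \right)} = 1 + C^{2}$ ($h{\left(C \right)} = C^{2} + 1 = 1 + C^{2}$)
$z = 10$ ($z = -8 + \left(-2 + 5 \cdot 4\right) = -8 + \left(-2 + 20\right) = -8 + 18 = 10$)
$q = -1840$ ($q = 10 - 185 \left(1 + \left(-3\right)^{2}\right) = 10 - 185 \left(1 + 9\right) = 10 - 1850 = -1840$)
$\frac{1}{q} = \frac{1}{-1840} = - \frac{1}{1840}$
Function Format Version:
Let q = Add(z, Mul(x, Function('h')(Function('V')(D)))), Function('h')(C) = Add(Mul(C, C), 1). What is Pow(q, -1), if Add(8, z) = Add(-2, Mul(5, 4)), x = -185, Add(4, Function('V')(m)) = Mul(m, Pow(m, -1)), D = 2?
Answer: Rational(-1, 1840) ≈ -0.00054348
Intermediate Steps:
Function('V')(m) = -3 (Function('V')(m) = Add(-4, Mul(m, Pow(m, -1))) = Add(-4, 1) = -3)
Function('h')(C) = Add(1, Pow(C, 2)) (Function('h')(C) = Add(Pow(C, 2), 1) = Add(1, Pow(C, 2)))
z = 10 (z = Add(-8, Add(-2, Mul(5, 4))) = Add(-8, Add(-2, 20)) = Add(-8, 18) = 10)
q = -1840 (q = Add(10, Mul(-185, Add(1, Pow(-3, 2)))) = Add(10, Mul(-185, Add(1, 9))) = Add(10, Mul(-185, 10)) = Add(10, -1850) = -1840)
Pow(q, -1) = Pow(-1840, -1) = Rational(-1, 1840)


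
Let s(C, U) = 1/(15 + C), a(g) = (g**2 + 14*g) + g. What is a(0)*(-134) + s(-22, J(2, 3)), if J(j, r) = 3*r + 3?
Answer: -1/7 ≈ -0.14286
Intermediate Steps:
a(g) = g**2 + 15*g
J(j, r) = 3 + 3*r
a(0)*(-134) + s(-22, J(2, 3)) = (0*(15 + 0))*(-134) + 1/(15 - 22) = (0*15)*(-134) + 1/(-7) = 0*(-134) - 1/7 = 0 - 1/7 = -1/7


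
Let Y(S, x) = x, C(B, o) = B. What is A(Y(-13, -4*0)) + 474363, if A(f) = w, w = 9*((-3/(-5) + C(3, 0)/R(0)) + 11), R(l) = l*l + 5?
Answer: 2372364/5 ≈ 4.7447e+5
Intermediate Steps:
R(l) = 5 + l**2 (R(l) = l**2 + 5 = 5 + l**2)
w = 549/5 (w = 9*((-3/(-5) + 3/(5 + 0**2)) + 11) = 9*((-3*(-1/5) + 3/(5 + 0)) + 11) = 9*((3/5 + 3/5) + 11) = 9*(6/5 + 11) = 9*(61/5) = 549/5 ≈ 109.80)
A(f) = 549/5
A(Y(-13, -4*0)) + 474363 = 549/5 + 474363 = 2372364/5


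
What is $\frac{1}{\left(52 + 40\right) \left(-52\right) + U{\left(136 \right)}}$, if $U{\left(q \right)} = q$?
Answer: $- \frac{1}{4648} \approx -0.00021515$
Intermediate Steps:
$\frac{1}{\left(52 + 40\right) \left(-52\right) + U{\left(136 \right)}} = \frac{1}{\left(52 + 40\right) \left(-52\right) + 136} = \frac{1}{92 \left(-52\right) + 136} = \frac{1}{-4784 + 136} = \frac{1}{-4648} = - \frac{1}{4648}$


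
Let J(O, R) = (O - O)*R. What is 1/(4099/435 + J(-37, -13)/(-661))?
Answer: 435/4099 ≈ 0.10612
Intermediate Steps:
J(O, R) = 0 (J(O, R) = 0*R = 0)
1/(4099/435 + J(-37, -13)/(-661)) = 1/(4099/435 + 0/(-661)) = 1/(4099*(1/435) + 0*(-1/661)) = 1/(4099/435 + 0) = 1/(4099/435) = 435/4099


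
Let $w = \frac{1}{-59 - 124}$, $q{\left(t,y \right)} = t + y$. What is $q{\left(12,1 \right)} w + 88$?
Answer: $\frac{16091}{183} \approx 87.929$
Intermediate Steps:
$w = - \frac{1}{183}$ ($w = \frac{1}{-183} = - \frac{1}{183} \approx -0.0054645$)
$q{\left(12,1 \right)} w + 88 = \left(12 + 1\right) \left(- \frac{1}{183}\right) + 88 = 13 \left(- \frac{1}{183}\right) + 88 = - \frac{13}{183} + 88 = \frac{16091}{183}$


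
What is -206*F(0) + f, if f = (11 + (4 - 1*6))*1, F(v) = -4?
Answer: 833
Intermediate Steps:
f = 9 (f = (11 + (4 - 6))*1 = (11 - 2)*1 = 9*1 = 9)
-206*F(0) + f = -206*(-4) + 9 = 824 + 9 = 833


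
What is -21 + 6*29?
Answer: 153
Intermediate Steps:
-21 + 6*29 = -21 + 174 = 153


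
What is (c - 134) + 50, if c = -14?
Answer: -98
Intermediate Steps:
(c - 134) + 50 = (-14 - 134) + 50 = -148 + 50 = -98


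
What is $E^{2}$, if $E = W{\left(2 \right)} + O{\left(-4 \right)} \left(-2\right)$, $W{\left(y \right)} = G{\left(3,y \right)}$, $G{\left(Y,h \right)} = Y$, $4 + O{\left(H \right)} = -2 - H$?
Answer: $49$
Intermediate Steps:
$O{\left(H \right)} = -6 - H$ ($O{\left(H \right)} = -4 - \left(2 + H\right) = -6 - H$)
$W{\left(y \right)} = 3$
$E = 7$ ($E = 3 + \left(-6 - -4\right) \left(-2\right) = 3 + \left(-6 + 4\right) \left(-2\right) = 3 - -4 = 3 + 4 = 7$)
$E^{2} = 7^{2} = 49$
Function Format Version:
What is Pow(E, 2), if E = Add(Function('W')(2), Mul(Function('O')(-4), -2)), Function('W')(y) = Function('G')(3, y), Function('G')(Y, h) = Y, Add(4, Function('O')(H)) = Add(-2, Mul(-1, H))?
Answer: 49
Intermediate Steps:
Function('O')(H) = Add(-6, Mul(-1, H)) (Function('O')(H) = Add(-4, Add(-2, Mul(-1, H))) = Add(-6, Mul(-1, H)))
Function('W')(y) = 3
E = 7 (E = Add(3, Mul(Add(-6, Mul(-1, -4)), -2)) = Add(3, Mul(Add(-6, 4), -2)) = Add(3, Mul(-2, -2)) = Add(3, 4) = 7)
Pow(E, 2) = Pow(7, 2) = 49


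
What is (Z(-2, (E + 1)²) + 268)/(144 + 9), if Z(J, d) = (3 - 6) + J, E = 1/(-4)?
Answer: 263/153 ≈ 1.7190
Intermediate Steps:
E = -¼ (E = 1*(-¼) = -¼ ≈ -0.25000)
Z(J, d) = -3 + J
(Z(-2, (E + 1)²) + 268)/(144 + 9) = ((-3 - 2) + 268)/(144 + 9) = (-5 + 268)/153 = 263*(1/153) = 263/153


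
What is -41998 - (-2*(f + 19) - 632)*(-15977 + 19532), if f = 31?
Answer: 2560262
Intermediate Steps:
-41998 - (-2*(f + 19) - 632)*(-15977 + 19532) = -41998 - (-2*(31 + 19) - 632)*(-15977 + 19532) = -41998 - (-2*50 - 632)*3555 = -41998 - (-100 - 632)*3555 = -41998 - (-732)*3555 = -41998 - 1*(-2602260) = -41998 + 2602260 = 2560262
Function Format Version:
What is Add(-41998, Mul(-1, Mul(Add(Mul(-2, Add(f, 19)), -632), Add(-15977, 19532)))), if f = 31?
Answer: 2560262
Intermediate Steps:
Add(-41998, Mul(-1, Mul(Add(Mul(-2, Add(f, 19)), -632), Add(-15977, 19532)))) = Add(-41998, Mul(-1, Mul(Add(Mul(-2, Add(31, 19)), -632), Add(-15977, 19532)))) = Add(-41998, Mul(-1, Mul(Add(Mul(-2, 50), -632), 3555))) = Add(-41998, Mul(-1, Mul(Add(-100, -632), 3555))) = Add(-41998, Mul(-1, Mul(-732, 3555))) = Add(-41998, Mul(-1, -2602260)) = Add(-41998, 2602260) = 2560262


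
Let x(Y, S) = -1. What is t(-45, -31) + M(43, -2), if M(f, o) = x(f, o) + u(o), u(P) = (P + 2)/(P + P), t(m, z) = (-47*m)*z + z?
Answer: -65597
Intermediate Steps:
t(m, z) = z - 47*m*z (t(m, z) = -47*m*z + z = z - 47*m*z)
u(P) = (2 + P)/(2*P) (u(P) = (2 + P)/((2*P)) = (2 + P)*(1/(2*P)) = (2 + P)/(2*P))
M(f, o) = -1 + (2 + o)/(2*o)
t(-45, -31) + M(43, -2) = -31*(1 - 47*(-45)) + (1/2)*(2 - 1*(-2))/(-2) = -31*(1 + 2115) + (1/2)*(-1/2)*(2 + 2) = -31*2116 + (1/2)*(-1/2)*4 = -65596 - 1 = -65597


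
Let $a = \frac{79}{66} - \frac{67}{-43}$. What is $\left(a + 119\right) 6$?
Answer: $\frac{345541}{473} \approx 730.53$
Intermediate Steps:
$a = \frac{7819}{2838}$ ($a = 79 \cdot \frac{1}{66} - - \frac{67}{43} = \frac{79}{66} + \frac{67}{43} = \frac{7819}{2838} \approx 2.7551$)
$\left(a + 119\right) 6 = \left(\frac{7819}{2838} + 119\right) 6 = \frac{345541}{2838} \cdot 6 = \frac{345541}{473}$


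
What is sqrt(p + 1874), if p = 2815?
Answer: 3*sqrt(521) ≈ 68.476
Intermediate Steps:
sqrt(p + 1874) = sqrt(2815 + 1874) = sqrt(4689) = 3*sqrt(521)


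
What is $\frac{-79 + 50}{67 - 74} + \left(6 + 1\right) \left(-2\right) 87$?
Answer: $- \frac{8497}{7} \approx -1213.9$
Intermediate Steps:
$\frac{-79 + 50}{67 - 74} + \left(6 + 1\right) \left(-2\right) 87 = - \frac{29}{-7} + 7 \left(-2\right) 87 = \left(-29\right) \left(- \frac{1}{7}\right) - 1218 = \frac{29}{7} - 1218 = - \frac{8497}{7}$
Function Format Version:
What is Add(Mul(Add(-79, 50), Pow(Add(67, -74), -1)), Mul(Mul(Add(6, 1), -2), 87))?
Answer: Rational(-8497, 7) ≈ -1213.9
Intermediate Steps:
Add(Mul(Add(-79, 50), Pow(Add(67, -74), -1)), Mul(Mul(Add(6, 1), -2), 87)) = Add(Mul(-29, Pow(-7, -1)), Mul(Mul(7, -2), 87)) = Add(Mul(-29, Rational(-1, 7)), Mul(-14, 87)) = Add(Rational(29, 7), -1218) = Rational(-8497, 7)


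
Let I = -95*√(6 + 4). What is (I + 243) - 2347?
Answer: -2104 - 95*√10 ≈ -2404.4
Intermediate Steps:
I = -95*√10 ≈ -300.42
(I + 243) - 2347 = (-95*√10 + 243) - 2347 = (243 - 95*√10) - 2347 = -2104 - 95*√10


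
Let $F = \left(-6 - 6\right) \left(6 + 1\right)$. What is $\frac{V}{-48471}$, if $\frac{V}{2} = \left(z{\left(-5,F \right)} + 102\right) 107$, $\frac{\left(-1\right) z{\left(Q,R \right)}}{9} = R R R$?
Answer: $- \frac{3556292}{151} \approx -23552.0$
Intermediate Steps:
$F = -84$ ($F = \left(-12\right) 7 = -84$)
$z{\left(Q,R \right)} = - 9 R^{3}$ ($z{\left(Q,R \right)} = - 9 R R R = - 9 R^{2} R = - 9 R^{3}$)
$V = 1141569732$ ($V = 2 \left(- 9 \left(-84\right)^{3} + 102\right) 107 = 2 \left(\left(-9\right) \left(-592704\right) + 102\right) 107 = 2 \left(5334336 + 102\right) 107 = 2 \cdot 5334438 \cdot 107 = 2 \cdot 570784866 = 1141569732$)
$\frac{V}{-48471} = \frac{1141569732}{-48471} = 1141569732 \left(- \frac{1}{48471}\right) = - \frac{3556292}{151}$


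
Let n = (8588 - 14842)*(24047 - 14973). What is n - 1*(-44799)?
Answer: -56703997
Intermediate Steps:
n = -56748796 (n = -6254*9074 = -56748796)
n - 1*(-44799) = -56748796 - 1*(-44799) = -56748796 + 44799 = -56703997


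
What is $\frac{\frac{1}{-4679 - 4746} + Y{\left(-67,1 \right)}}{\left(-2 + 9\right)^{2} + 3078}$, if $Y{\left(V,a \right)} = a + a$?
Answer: $\frac{18849}{29471975} \approx 0.00063956$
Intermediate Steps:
$Y{\left(V,a \right)} = 2 a$
$\frac{\frac{1}{-4679 - 4746} + Y{\left(-67,1 \right)}}{\left(-2 + 9\right)^{2} + 3078} = \frac{\frac{1}{-4679 - 4746} + 2 \cdot 1}{\left(-2 + 9\right)^{2} + 3078} = \frac{\frac{1}{-9425} + 2}{7^{2} + 3078} = \frac{- \frac{1}{9425} + 2}{49 + 3078} = \frac{18849}{9425 \cdot 3127} = \frac{18849}{9425} \cdot \frac{1}{3127} = \frac{18849}{29471975}$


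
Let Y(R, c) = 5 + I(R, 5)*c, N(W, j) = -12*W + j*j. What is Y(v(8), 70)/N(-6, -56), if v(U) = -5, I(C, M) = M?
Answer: 355/3208 ≈ 0.11066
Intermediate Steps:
N(W, j) = j² - 12*W (N(W, j) = -12*W + j² = j² - 12*W)
Y(R, c) = 5 + 5*c
Y(v(8), 70)/N(-6, -56) = (5 + 5*70)/((-56)² - 12*(-6)) = (5 + 350)/(3136 + 72) = 355/3208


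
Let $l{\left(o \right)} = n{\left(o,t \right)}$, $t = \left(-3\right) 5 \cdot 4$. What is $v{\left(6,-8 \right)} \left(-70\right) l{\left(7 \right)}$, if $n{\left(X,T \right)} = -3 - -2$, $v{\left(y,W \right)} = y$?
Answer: $420$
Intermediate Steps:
$t = -60$ ($t = \left(-15\right) 4 = -60$)
$n{\left(X,T \right)} = -1$ ($n{\left(X,T \right)} = -3 + 2 = -1$)
$l{\left(o \right)} = -1$
$v{\left(6,-8 \right)} \left(-70\right) l{\left(7 \right)} = 6 \left(-70\right) \left(-1\right) = \left(-420\right) \left(-1\right) = 420$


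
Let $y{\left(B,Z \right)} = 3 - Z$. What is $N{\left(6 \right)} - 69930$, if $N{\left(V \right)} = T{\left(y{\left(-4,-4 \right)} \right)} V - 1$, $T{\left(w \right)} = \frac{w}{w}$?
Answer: $-69925$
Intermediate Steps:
$T{\left(w \right)} = 1$
$N{\left(V \right)} = -1 + V$ ($N{\left(V \right)} = 1 V - 1 = V - 1 = -1 + V$)
$N{\left(6 \right)} - 69930 = \left(-1 + 6\right) - 69930 = 5 - 69930 = -69925$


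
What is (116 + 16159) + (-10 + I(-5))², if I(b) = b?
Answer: 16500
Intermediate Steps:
(116 + 16159) + (-10 + I(-5))² = (116 + 16159) + (-10 - 5)² = 16275 + (-15)² = 16275 + 225 = 16500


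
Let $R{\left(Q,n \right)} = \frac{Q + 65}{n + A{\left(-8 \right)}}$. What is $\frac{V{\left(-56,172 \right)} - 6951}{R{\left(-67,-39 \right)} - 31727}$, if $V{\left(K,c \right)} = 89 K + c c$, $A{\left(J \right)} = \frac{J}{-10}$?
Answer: $- \frac{1123653}{2019949} \approx -0.55628$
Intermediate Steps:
$A{\left(J \right)} = - \frac{J}{10}$ ($A{\left(J \right)} = J \left(- \frac{1}{10}\right) = - \frac{J}{10}$)
$V{\left(K,c \right)} = c^{2} + 89 K$ ($V{\left(K,c \right)} = 89 K + c^{2} = c^{2} + 89 K$)
$R{\left(Q,n \right)} = \frac{65 + Q}{\frac{4}{5} + n}$ ($R{\left(Q,n \right)} = \frac{Q + 65}{n - - \frac{4}{5}} = \frac{65 + Q}{n + \frac{4}{5}} = \frac{65 + Q}{\frac{4}{5} + n}$)
$\frac{V{\left(-56,172 \right)} - 6951}{R{\left(-67,-39 \right)} - 31727} = \frac{\left(172^{2} + 89 \left(-56\right)\right) - 6951}{\frac{5 \left(65 - 67\right)}{4 + 5 \left(-39\right)} - 31727} = \frac{\left(29584 - 4984\right) - 6951}{5 \frac{1}{4 - 195} \left(-2\right) - 31727} = \frac{24600 - 6951}{5 \frac{1}{-191} \left(-2\right) - 31727} = \frac{17649}{5 \left(- \frac{1}{191}\right) \left(-2\right) - 31727} = \frac{17649}{\frac{10}{191} - 31727} = \frac{17649}{- \frac{6059847}{191}} = 17649 \left(- \frac{191}{6059847}\right) = - \frac{1123653}{2019949}$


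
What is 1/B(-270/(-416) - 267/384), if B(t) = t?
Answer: -1664/77 ≈ -21.610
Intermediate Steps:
1/B(-270/(-416) - 267/384) = 1/(-270/(-416) - 267/384) = 1/(-270*(-1/416) - 267*1/384) = 1/(135/208 - 89/128) = 1/(-77/1664) = -1664/77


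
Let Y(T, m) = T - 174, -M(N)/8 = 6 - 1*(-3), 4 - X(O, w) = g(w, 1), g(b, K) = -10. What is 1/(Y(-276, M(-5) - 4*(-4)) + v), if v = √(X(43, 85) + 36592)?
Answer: -75/27649 - √36606/165894 ≈ -0.0038659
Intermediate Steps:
X(O, w) = 14 (X(O, w) = 4 - 1*(-10) = 4 + 10 = 14)
M(N) = -72 (M(N) = -8*(6 - 1*(-3)) = -8*(6 + 3) = -8*9 = -72)
Y(T, m) = -174 + T
v = √36606 (v = √(14 + 36592) = √36606 ≈ 191.33)
1/(Y(-276, M(-5) - 4*(-4)) + v) = 1/((-174 - 276) + √36606) = 1/(-450 + √36606)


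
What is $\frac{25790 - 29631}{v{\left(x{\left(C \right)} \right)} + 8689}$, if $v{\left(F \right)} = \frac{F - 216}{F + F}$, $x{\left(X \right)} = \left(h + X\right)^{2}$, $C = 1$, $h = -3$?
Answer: $- \frac{7682}{17325} \approx -0.44341$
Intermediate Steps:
$x{\left(X \right)} = \left(-3 + X\right)^{2}$
$v{\left(F \right)} = \frac{-216 + F}{2 F}$
$\frac{25790 - 29631}{v{\left(x{\left(C \right)} \right)} + 8689} = \frac{25790 - 29631}{\frac{-216 + \left(-3 + 1\right)^{2}}{2 \left(-3 + 1\right)^{2}} + 8689} = - \frac{3841}{\frac{-216 + \left(-2\right)^{2}}{2 \left(-2\right)^{2}} + 8689} = - \frac{3841}{\frac{-216 + 4}{2 \cdot 4} + 8689} = - \frac{3841}{\frac{1}{2} \cdot \frac{1}{4} \left(-212\right) + 8689} = - \frac{3841}{- \frac{53}{2} + 8689} = - \frac{3841}{\frac{17325}{2}} = \left(-3841\right) \frac{2}{17325} = - \frac{7682}{17325}$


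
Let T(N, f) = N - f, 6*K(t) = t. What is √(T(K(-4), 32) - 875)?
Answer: I*√8169/3 ≈ 30.128*I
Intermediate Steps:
K(t) = t/6
√(T(K(-4), 32) - 875) = √(((⅙)*(-4) - 1*32) - 875) = √((-⅔ - 32) - 875) = √(-98/3 - 875) = √(-2723/3) = I*√8169/3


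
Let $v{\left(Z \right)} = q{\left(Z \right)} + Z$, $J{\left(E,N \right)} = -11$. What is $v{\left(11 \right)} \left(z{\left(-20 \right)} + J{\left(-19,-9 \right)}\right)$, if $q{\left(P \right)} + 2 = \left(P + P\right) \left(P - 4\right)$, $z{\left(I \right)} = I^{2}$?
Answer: $63407$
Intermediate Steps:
$q{\left(P \right)} = -2 + 2 P \left(-4 + P\right)$ ($q{\left(P \right)} = -2 + \left(P + P\right) \left(P - 4\right) = -2 + 2 P \left(-4 + P\right)$)
$v{\left(Z \right)} = -2 - 7 Z + 2 Z^{2}$ ($v{\left(Z \right)} = \left(-2 - 8 Z + 2 Z^{2}\right) + Z = -2 - 7 Z + 2 Z^{2}$)
$v{\left(11 \right)} \left(z{\left(-20 \right)} + J{\left(-19,-9 \right)}\right) = \left(-2 - 77 + 2 \cdot 11^{2}\right) \left(\left(-20\right)^{2} - 11\right) = \left(-2 - 77 + 2 \cdot 121\right) \left(400 - 11\right) = \left(-2 - 77 + 242\right) 389 = 163 \cdot 389 = 63407$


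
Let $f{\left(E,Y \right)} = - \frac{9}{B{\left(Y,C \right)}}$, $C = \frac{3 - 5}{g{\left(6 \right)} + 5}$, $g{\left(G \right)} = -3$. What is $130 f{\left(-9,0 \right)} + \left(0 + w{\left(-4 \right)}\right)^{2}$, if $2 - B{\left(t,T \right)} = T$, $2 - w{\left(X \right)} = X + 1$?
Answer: $-365$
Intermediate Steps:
$w{\left(X \right)} = 1 - X$ ($w{\left(X \right)} = 2 - \left(X + 1\right) = 2 - \left(1 + X\right) = 1 - X$)
$C = -1$ ($C = \frac{3 - 5}{-3 + 5} = - \frac{2}{2} = \left(-2\right) \frac{1}{2} = -1$)
$B{\left(t,T \right)} = 2 - T$
$f{\left(E,Y \right)} = -3$ ($f{\left(E,Y \right)} = - \frac{9}{2 - -1} = - \frac{9}{2 + 1} = - \frac{9}{3} = \left(-9\right) \frac{1}{3} = -3$)
$130 f{\left(-9,0 \right)} + \left(0 + w{\left(-4 \right)}\right)^{2} = 130 \left(-3\right) + \left(0 + \left(1 - -4\right)\right)^{2} = -390 + \left(0 + \left(1 + 4\right)\right)^{2} = -390 + \left(0 + 5\right)^{2} = -390 + 5^{2} = -390 + 25 = -365$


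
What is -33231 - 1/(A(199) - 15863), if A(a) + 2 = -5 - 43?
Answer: -528804902/15913 ≈ -33231.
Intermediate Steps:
A(a) = -50 (A(a) = -2 + (-5 - 43) = -2 - 48 = -50)
-33231 - 1/(A(199) - 15863) = -33231 - 1/(-50 - 15863) = -33231 - 1/(-15913) = -33231 - 1*(-1/15913) = -33231 + 1/15913 = -528804902/15913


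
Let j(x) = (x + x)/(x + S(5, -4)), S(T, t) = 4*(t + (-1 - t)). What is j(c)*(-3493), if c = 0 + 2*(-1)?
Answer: -6986/3 ≈ -2328.7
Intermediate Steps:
c = -2 (c = 0 - 2 = -2)
S(T, t) = -4 (S(T, t) = 4*(-1) = -4)
j(x) = 2*x/(-4 + x) (j(x) = (x + x)/(x - 4) = (2*x)/(-4 + x) = 2*x/(-4 + x))
j(c)*(-3493) = (2*(-2)/(-4 - 2))*(-3493) = (2*(-2)/(-6))*(-3493) = (2*(-2)*(-1/6))*(-3493) = (2/3)*(-3493) = -6986/3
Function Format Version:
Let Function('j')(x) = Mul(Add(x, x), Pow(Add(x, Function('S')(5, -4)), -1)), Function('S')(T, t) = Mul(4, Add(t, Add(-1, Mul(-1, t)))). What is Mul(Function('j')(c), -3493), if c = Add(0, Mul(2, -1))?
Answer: Rational(-6986, 3) ≈ -2328.7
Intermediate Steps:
c = -2 (c = Add(0, -2) = -2)
Function('S')(T, t) = -4 (Function('S')(T, t) = Mul(4, -1) = -4)
Function('j')(x) = Mul(2, x, Pow(Add(-4, x), -1)) (Function('j')(x) = Mul(Add(x, x), Pow(Add(x, -4), -1)) = Mul(Mul(2, x), Pow(Add(-4, x), -1)) = Mul(2, x, Pow(Add(-4, x), -1)))
Mul(Function('j')(c), -3493) = Mul(Mul(2, -2, Pow(Add(-4, -2), -1)), -3493) = Mul(Mul(2, -2, Pow(-6, -1)), -3493) = Mul(Mul(2, -2, Rational(-1, 6)), -3493) = Mul(Rational(2, 3), -3493) = Rational(-6986, 3)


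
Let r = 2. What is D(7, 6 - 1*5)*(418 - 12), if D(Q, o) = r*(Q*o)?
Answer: 5684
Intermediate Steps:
D(Q, o) = 2*Q*o (D(Q, o) = 2*(Q*o) = 2*Q*o)
D(7, 6 - 1*5)*(418 - 12) = (2*7*(6 - 1*5))*(418 - 12) = (2*7*(6 - 5))*406 = (2*7*1)*406 = 14*406 = 5684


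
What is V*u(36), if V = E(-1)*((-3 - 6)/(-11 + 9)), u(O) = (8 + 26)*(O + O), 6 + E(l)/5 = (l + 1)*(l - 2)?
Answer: -330480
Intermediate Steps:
E(l) = -30 + 5*(1 + l)*(-2 + l) (E(l) = -30 + 5*((l + 1)*(l - 2)) = -30 + 5*((1 + l)*(-2 + l)) = -30 + 5*(1 + l)*(-2 + l))
u(O) = 68*O (u(O) = 34*(2*O) = 68*O)
V = -135 (V = (-40 - 5*(-1) + 5*(-1)²)*((-3 - 6)/(-11 + 9)) = (-40 + 5 + 5*1)*(-9/(-2)) = (-40 + 5 + 5)*(-9*(-½)) = -30*9/2 = -135)
V*u(36) = -9180*36 = -135*2448 = -330480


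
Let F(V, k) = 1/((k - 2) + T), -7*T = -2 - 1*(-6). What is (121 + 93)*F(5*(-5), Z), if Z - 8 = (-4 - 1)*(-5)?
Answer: 1498/213 ≈ 7.0329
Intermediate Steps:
Z = 33 (Z = 8 + (-4 - 1)*(-5) = 8 - 5*(-5) = 8 + 25 = 33)
T = -4/7 (T = -(-2 - 1*(-6))/7 = -(-2 + 6)/7 = -⅐*4 = -4/7 ≈ -0.57143)
F(V, k) = 1/(-18/7 + k) (F(V, k) = 1/((k - 2) - 4/7) = 1/((-2 + k) - 4/7) = 1/(-18/7 + k))
(121 + 93)*F(5*(-5), Z) = (121 + 93)*(7/(-18 + 7*33)) = 214*(7/(-18 + 231)) = 214*(7/213) = 1498/213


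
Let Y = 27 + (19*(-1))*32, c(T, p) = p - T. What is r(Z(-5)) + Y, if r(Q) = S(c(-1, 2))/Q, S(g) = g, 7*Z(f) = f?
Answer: -2926/5 ≈ -585.20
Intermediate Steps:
Z(f) = f/7
Y = -581 (Y = 27 - 19*32 = 27 - 608 = -581)
r(Q) = 3/Q (r(Q) = (2 - 1*(-1))/Q = (2 + 1)/Q = 3/Q)
r(Z(-5)) + Y = 3/(((1/7)*(-5))) - 581 = 3/(-5/7) - 581 = 3*(-7/5) - 581 = -21/5 - 581 = -2926/5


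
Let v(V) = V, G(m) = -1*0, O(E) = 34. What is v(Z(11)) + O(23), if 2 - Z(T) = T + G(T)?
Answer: 25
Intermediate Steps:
G(m) = 0
Z(T) = 2 - T (Z(T) = 2 - (T + 0) = 2 - T)
v(Z(11)) + O(23) = (2 - 1*11) + 34 = (2 - 11) + 34 = -9 + 34 = 25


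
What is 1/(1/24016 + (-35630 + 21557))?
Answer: -24016/337977167 ≈ -7.1058e-5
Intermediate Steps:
1/(1/24016 + (-35630 + 21557)) = 1/(1/24016 - 14073) = 1/(-337977167/24016) = -24016/337977167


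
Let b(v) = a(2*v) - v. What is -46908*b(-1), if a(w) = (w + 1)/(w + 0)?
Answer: -70362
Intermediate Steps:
a(w) = (1 + w)/w
b(v) = -v + (1 + 2*v)/(2*v) (b(v) = (1 + 2*v)/((2*v)) - v = (1/(2*v))*(1 + 2*v) - v = (1 + 2*v)/(2*v) - v = -v + (1 + 2*v)/(2*v))
-46908*b(-1) = -46908*(1 + (½)/(-1) - 1*(-1)) = -46908*(1 + (½)*(-1) + 1) = -46908*(1 - ½ + 1) = -46908*3/2 = -70362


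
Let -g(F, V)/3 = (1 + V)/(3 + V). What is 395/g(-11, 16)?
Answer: -7505/51 ≈ -147.16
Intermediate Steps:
g(F, V) = -3*(1 + V)/(3 + V)
395/g(-11, 16) = 395/((3*(-1 - 1*16)/(3 + 16))) = 395/((3*(-1 - 16)/19)) = 395/((3*(1/19)*(-17))) = 395/(-51/19) = 395*(-19/51) = -7505/51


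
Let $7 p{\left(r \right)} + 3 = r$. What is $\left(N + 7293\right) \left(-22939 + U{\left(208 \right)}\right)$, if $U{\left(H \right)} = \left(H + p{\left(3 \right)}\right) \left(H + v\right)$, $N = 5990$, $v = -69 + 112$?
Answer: $388780127$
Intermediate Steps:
$v = 43$
$p{\left(r \right)} = - \frac{3}{7} + \frac{r}{7}$
$U{\left(H \right)} = H \left(43 + H\right)$ ($U{\left(H \right)} = \left(H + \left(- \frac{3}{7} + \frac{1}{7} \cdot 3\right)\right) \left(H + 43\right) = \left(H + \left(- \frac{3}{7} + \frac{3}{7}\right)\right) \left(43 + H\right) = \left(H + 0\right) \left(43 + H\right) = H \left(43 + H\right)$)
$\left(N + 7293\right) \left(-22939 + U{\left(208 \right)}\right) = \left(5990 + 7293\right) \left(-22939 + 208 \left(43 + 208\right)\right) = 13283 \left(-22939 + 208 \cdot 251\right) = 13283 \left(-22939 + 52208\right) = 13283 \cdot 29269 = 388780127$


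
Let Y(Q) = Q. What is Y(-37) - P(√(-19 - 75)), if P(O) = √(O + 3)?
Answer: -37 - √(3 + I*√94) ≈ -39.564 - 1.8906*I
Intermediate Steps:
P(O) = √(3 + O)
Y(-37) - P(√(-19 - 75)) = -37 - √(3 + √(-19 - 75)) = -37 - √(3 + √(-94)) = -37 - √(3 + I*√94)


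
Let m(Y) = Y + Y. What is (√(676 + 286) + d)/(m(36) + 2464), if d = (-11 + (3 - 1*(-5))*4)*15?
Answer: 315/2536 + √962/2536 ≈ 0.13644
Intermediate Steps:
m(Y) = 2*Y
d = 315 (d = (-11 + (3 + 5)*4)*15 = (-11 + 8*4)*15 = (-11 + 32)*15 = 21*15 = 315)
(√(676 + 286) + d)/(m(36) + 2464) = (√(676 + 286) + 315)/(2*36 + 2464) = (√962 + 315)/(72 + 2464) = (315 + √962)/2536 = (315 + √962)*(1/2536) = 315/2536 + √962/2536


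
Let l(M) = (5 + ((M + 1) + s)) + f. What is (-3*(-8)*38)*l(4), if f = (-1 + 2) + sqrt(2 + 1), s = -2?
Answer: 8208 + 912*sqrt(3) ≈ 9787.6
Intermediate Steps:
f = 1 + sqrt(3) ≈ 2.7321
l(M) = 5 + M + sqrt(3) (l(M) = (5 + ((M + 1) - 2)) + (1 + sqrt(3)) = (5 + ((1 + M) - 2)) + (1 + sqrt(3)) = (5 + (-1 + M)) + (1 + sqrt(3)) = (4 + M) + (1 + sqrt(3)) = 5 + M + sqrt(3))
(-3*(-8)*38)*l(4) = (-3*(-8)*38)*(5 + 4 + sqrt(3)) = (24*38)*(9 + sqrt(3)) = 912*(9 + sqrt(3)) = 8208 + 912*sqrt(3)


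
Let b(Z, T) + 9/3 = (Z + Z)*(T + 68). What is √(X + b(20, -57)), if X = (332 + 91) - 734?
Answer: 3*√14 ≈ 11.225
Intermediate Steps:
X = -311 (X = 423 - 734 = -311)
b(Z, T) = -3 + 2*Z*(68 + T) (b(Z, T) = -3 + (Z + Z)*(T + 68) = -3 + (2*Z)*(68 + T) = -3 + 2*Z*(68 + T))
√(X + b(20, -57)) = √(-311 + (-3 + 136*20 + 2*(-57)*20)) = √(-311 + (-3 + 2720 - 2280)) = √(-311 + 437) = √126 = 3*√14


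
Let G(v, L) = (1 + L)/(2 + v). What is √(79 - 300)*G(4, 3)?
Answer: 2*I*√221/3 ≈ 9.9107*I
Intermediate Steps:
G(v, L) = (1 + L)/(2 + v)
√(79 - 300)*G(4, 3) = √(79 - 300)*((1 + 3)/(2 + 4)) = √(-221)*(4/6) = (I*√221)*((⅙)*4) = (I*√221)*(⅔) = 2*I*√221/3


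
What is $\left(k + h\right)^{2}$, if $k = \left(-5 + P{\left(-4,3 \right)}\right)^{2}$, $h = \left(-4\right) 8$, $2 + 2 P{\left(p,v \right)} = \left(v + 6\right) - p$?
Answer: $\frac{16129}{16} \approx 1008.1$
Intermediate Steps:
$P{\left(p,v \right)} = 2 + \frac{v}{2} - \frac{p}{2}$ ($P{\left(p,v \right)} = -1 + \frac{\left(v + 6\right) - p}{2} = -1 + \frac{\left(6 + v\right) - p}{2} = -1 + \frac{6 + v - p}{2} = -1 + \left(3 + \frac{v}{2} - \frac{p}{2}\right) = 2 + \frac{v}{2} - \frac{p}{2}$)
$h = -32$
$k = \frac{1}{4}$ ($k = \left(-5 + \left(2 + \frac{1}{2} \cdot 3 - -2\right)\right)^{2} = \left(-5 + \left(2 + \frac{3}{2} + 2\right)\right)^{2} = \left(-5 + \frac{11}{2}\right)^{2} = \left(\frac{1}{2}\right)^{2} = \frac{1}{4} \approx 0.25$)
$\left(k + h\right)^{2} = \left(\frac{1}{4} - 32\right)^{2} = \left(- \frac{127}{4}\right)^{2} = \frac{16129}{16}$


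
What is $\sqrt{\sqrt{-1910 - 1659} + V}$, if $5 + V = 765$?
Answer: $\sqrt{760 + i \sqrt{3569}} \approx 27.589 + 1.0827 i$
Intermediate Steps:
$V = 760$ ($V = -5 + 765 = 760$)
$\sqrt{\sqrt{-1910 - 1659} + V} = \sqrt{\sqrt{-1910 - 1659} + 760} = \sqrt{\sqrt{-3569} + 760} = \sqrt{i \sqrt{3569} + 760} = \sqrt{760 + i \sqrt{3569}}$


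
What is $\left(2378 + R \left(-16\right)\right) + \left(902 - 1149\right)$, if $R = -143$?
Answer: $4419$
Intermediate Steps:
$\left(2378 + R \left(-16\right)\right) + \left(902 - 1149\right) = \left(2378 - -2288\right) + \left(902 - 1149\right) = \left(2378 + 2288\right) - 247 = 4666 - 247 = 4419$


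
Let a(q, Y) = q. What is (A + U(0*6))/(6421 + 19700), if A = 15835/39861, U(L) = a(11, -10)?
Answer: 454306/1041209181 ≈ 0.00043633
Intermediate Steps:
U(L) = 11
A = 15835/39861 (A = 15835*(1/39861) = 15835/39861 ≈ 0.39726)
(A + U(0*6))/(6421 + 19700) = (15835/39861 + 11)/(6421 + 19700) = (454306/39861)/26121 = (454306/39861)*(1/26121) = 454306/1041209181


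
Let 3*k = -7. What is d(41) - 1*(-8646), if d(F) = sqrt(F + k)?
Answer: 8646 + 2*sqrt(87)/3 ≈ 8652.2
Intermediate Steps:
k = -7/3 (k = (1/3)*(-7) = -7/3 ≈ -2.3333)
d(F) = sqrt(-7/3 + F) (d(F) = sqrt(F - 7/3) = sqrt(-7/3 + F))
d(41) - 1*(-8646) = sqrt(-21 + 9*41)/3 - 1*(-8646) = sqrt(-21 + 369)/3 + 8646 = sqrt(348)/3 + 8646 = (2*sqrt(87))/3 + 8646 = 2*sqrt(87)/3 + 8646 = 8646 + 2*sqrt(87)/3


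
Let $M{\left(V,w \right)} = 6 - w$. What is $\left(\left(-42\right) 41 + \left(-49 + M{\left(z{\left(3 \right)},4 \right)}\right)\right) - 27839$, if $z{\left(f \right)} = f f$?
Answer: $-29608$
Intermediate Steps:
$z{\left(f \right)} = f^{2}$
$\left(\left(-42\right) 41 + \left(-49 + M{\left(z{\left(3 \right)},4 \right)}\right)\right) - 27839 = \left(\left(-42\right) 41 + \left(-49 + \left(6 - 4\right)\right)\right) - 27839 = \left(-1722 + \left(-49 + \left(6 - 4\right)\right)\right) - 27839 = \left(-1722 + \left(-49 + 2\right)\right) - 27839 = \left(-1722 - 47\right) - 27839 = -1769 - 27839 = -29608$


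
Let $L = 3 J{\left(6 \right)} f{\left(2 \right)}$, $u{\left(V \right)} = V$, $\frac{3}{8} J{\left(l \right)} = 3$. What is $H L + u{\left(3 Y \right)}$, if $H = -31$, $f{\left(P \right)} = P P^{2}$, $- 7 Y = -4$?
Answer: $- \frac{41652}{7} \approx -5950.3$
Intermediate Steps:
$J{\left(l \right)} = 8$ ($J{\left(l \right)} = \frac{8}{3} \cdot 3 = 8$)
$Y = \frac{4}{7}$ ($Y = \left(- \frac{1}{7}\right) \left(-4\right) = \frac{4}{7} \approx 0.57143$)
$f{\left(P \right)} = P^{3}$
$L = 192$ ($L = 3 \cdot 8 \cdot 2^{3} = 24 \cdot 8 = 192$)
$H L + u{\left(3 Y \right)} = \left(-31\right) 192 + 3 \cdot \frac{4}{7} = -5952 + \frac{12}{7} = - \frac{41652}{7}$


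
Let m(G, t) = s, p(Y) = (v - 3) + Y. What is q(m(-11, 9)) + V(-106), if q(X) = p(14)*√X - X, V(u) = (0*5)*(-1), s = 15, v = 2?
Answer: -15 + 13*√15 ≈ 35.349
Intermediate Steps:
p(Y) = -1 + Y (p(Y) = (2 - 3) + Y = -1 + Y)
V(u) = 0 (V(u) = 0*(-1) = 0)
m(G, t) = 15
q(X) = -X + 13*√X (q(X) = (-1 + 14)*√X - X = 13*√X - X = -X + 13*√X)
q(m(-11, 9)) + V(-106) = (-1*15 + 13*√15) + 0 = (-15 + 13*√15) + 0 = -15 + 13*√15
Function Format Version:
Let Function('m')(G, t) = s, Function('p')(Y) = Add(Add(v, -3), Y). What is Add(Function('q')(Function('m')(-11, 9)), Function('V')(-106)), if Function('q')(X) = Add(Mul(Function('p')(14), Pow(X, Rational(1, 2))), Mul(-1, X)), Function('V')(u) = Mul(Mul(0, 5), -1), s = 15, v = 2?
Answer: Add(-15, Mul(13, Pow(15, Rational(1, 2)))) ≈ 35.349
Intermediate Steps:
Function('p')(Y) = Add(-1, Y) (Function('p')(Y) = Add(Add(2, -3), Y) = Add(-1, Y))
Function('V')(u) = 0 (Function('V')(u) = Mul(0, -1) = 0)
Function('m')(G, t) = 15
Function('q')(X) = Add(Mul(-1, X), Mul(13, Pow(X, Rational(1, 2)))) (Function('q')(X) = Add(Mul(Add(-1, 14), Pow(X, Rational(1, 2))), Mul(-1, X)) = Add(Mul(13, Pow(X, Rational(1, 2))), Mul(-1, X)) = Add(Mul(-1, X), Mul(13, Pow(X, Rational(1, 2)))))
Add(Function('q')(Function('m')(-11, 9)), Function('V')(-106)) = Add(Add(Mul(-1, 15), Mul(13, Pow(15, Rational(1, 2)))), 0) = Add(Add(-15, Mul(13, Pow(15, Rational(1, 2)))), 0) = Add(-15, Mul(13, Pow(15, Rational(1, 2))))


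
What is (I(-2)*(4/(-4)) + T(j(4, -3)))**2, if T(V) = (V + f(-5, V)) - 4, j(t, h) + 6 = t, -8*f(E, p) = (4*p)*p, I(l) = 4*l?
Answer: 0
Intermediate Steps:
f(E, p) = -p**2/2 (f(E, p) = -4*p*p/8 = -p**2/2)
j(t, h) = -6 + t
T(V) = -4 + V - V**2/2 (T(V) = (V - V**2/2) - 4 = -4 + V - V**2/2)
(I(-2)*(4/(-4)) + T(j(4, -3)))**2 = ((4*(-2))*(4/(-4)) + (-4 + (-6 + 4) - (-6 + 4)**2/2))**2 = (-32*(-1)/4 + (-4 - 2 - 1/2*(-2)**2))**2 = (-8*(-1) + (-4 - 2 - 1/2*4))**2 = (8 + (-4 - 2 - 2))**2 = (8 - 8)**2 = 0**2 = 0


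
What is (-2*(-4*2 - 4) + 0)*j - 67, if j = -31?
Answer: -811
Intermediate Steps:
(-2*(-4*2 - 4) + 0)*j - 67 = (-2*(-4*2 - 4) + 0)*(-31) - 67 = (-2*(-8 - 4) + 0)*(-31) - 67 = (-2*(-12) + 0)*(-31) - 67 = (24 + 0)*(-31) - 67 = 24*(-31) - 67 = -744 - 67 = -811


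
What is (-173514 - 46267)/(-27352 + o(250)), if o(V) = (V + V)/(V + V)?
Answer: 219781/27351 ≈ 8.0356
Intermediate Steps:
o(V) = 1 (o(V) = (2*V)/((2*V)) = (2*V)*(1/(2*V)) = 1)
(-173514 - 46267)/(-27352 + o(250)) = (-173514 - 46267)/(-27352 + 1) = -219781/(-27351) = -219781*(-1/27351) = 219781/27351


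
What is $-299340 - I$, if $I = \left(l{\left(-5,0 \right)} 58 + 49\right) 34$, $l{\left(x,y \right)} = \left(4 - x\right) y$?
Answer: $-301006$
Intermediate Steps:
$l{\left(x,y \right)} = y \left(4 - x\right)$
$I = 1666$ ($I = \left(0 \left(4 - -5\right) 58 + 49\right) 34 = \left(0 \left(4 + 5\right) 58 + 49\right) 34 = \left(0 \cdot 9 \cdot 58 + 49\right) 34 = \left(0 \cdot 58 + 49\right) 34 = \left(0 + 49\right) 34 = 49 \cdot 34 = 1666$)
$-299340 - I = -299340 - 1666 = -301006$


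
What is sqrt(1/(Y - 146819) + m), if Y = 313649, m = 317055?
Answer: sqrt(8824353675156330)/166830 ≈ 563.08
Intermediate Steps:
sqrt(1/(Y - 146819) + m) = sqrt(1/(313649 - 146819) + 317055) = sqrt(1/166830 + 317055) = sqrt(52894285651/166830) = sqrt(8824353675156330)/166830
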